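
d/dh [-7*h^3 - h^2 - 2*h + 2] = -21*h^2 - 2*h - 2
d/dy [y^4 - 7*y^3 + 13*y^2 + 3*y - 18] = 4*y^3 - 21*y^2 + 26*y + 3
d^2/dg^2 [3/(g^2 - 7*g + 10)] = 6*(-g^2 + 7*g + (2*g - 7)^2 - 10)/(g^2 - 7*g + 10)^3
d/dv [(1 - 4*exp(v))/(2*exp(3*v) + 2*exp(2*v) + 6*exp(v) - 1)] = 2*(8*exp(3*v) + exp(2*v) - 2*exp(v) - 1)*exp(v)/(4*exp(6*v) + 8*exp(5*v) + 28*exp(4*v) + 20*exp(3*v) + 32*exp(2*v) - 12*exp(v) + 1)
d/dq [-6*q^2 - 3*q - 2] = -12*q - 3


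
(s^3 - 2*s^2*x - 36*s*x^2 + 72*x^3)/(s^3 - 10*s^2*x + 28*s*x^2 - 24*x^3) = (-s - 6*x)/(-s + 2*x)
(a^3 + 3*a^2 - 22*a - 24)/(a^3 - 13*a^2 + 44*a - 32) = (a^2 + 7*a + 6)/(a^2 - 9*a + 8)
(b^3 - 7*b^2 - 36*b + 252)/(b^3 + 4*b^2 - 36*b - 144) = (b - 7)/(b + 4)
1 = 1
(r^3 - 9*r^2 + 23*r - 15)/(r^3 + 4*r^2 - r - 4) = (r^2 - 8*r + 15)/(r^2 + 5*r + 4)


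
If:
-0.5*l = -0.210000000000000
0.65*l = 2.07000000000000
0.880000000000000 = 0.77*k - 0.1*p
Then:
No Solution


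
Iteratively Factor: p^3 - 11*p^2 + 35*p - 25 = (p - 5)*(p^2 - 6*p + 5) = (p - 5)*(p - 1)*(p - 5)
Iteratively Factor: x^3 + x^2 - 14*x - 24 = (x + 2)*(x^2 - x - 12) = (x - 4)*(x + 2)*(x + 3)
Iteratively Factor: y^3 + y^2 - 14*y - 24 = (y - 4)*(y^2 + 5*y + 6) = (y - 4)*(y + 2)*(y + 3)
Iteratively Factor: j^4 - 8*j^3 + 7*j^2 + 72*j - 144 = (j - 3)*(j^3 - 5*j^2 - 8*j + 48) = (j - 3)*(j + 3)*(j^2 - 8*j + 16) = (j - 4)*(j - 3)*(j + 3)*(j - 4)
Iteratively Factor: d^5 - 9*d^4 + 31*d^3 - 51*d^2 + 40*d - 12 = (d - 3)*(d^4 - 6*d^3 + 13*d^2 - 12*d + 4) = (d - 3)*(d - 2)*(d^3 - 4*d^2 + 5*d - 2) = (d - 3)*(d - 2)*(d - 1)*(d^2 - 3*d + 2) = (d - 3)*(d - 2)^2*(d - 1)*(d - 1)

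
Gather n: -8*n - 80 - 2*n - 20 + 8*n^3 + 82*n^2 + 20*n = 8*n^3 + 82*n^2 + 10*n - 100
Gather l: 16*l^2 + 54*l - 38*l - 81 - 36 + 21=16*l^2 + 16*l - 96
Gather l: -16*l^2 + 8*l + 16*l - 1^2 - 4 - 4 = -16*l^2 + 24*l - 9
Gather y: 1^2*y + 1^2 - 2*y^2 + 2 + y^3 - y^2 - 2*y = y^3 - 3*y^2 - y + 3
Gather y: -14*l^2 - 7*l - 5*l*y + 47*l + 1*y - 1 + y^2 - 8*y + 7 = -14*l^2 + 40*l + y^2 + y*(-5*l - 7) + 6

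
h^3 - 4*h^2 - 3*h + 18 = (h - 3)^2*(h + 2)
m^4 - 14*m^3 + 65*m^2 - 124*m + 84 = (m - 7)*(m - 3)*(m - 2)^2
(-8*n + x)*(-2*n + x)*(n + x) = 16*n^3 + 6*n^2*x - 9*n*x^2 + x^3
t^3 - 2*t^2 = t^2*(t - 2)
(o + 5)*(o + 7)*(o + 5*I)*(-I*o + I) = -I*o^4 + 5*o^3 - 11*I*o^3 + 55*o^2 - 23*I*o^2 + 115*o + 35*I*o - 175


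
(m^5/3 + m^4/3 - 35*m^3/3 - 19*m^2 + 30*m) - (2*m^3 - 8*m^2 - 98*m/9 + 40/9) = m^5/3 + m^4/3 - 41*m^3/3 - 11*m^2 + 368*m/9 - 40/9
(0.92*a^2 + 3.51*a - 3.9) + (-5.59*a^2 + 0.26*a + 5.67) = -4.67*a^2 + 3.77*a + 1.77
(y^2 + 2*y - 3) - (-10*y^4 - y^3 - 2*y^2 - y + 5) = 10*y^4 + y^3 + 3*y^2 + 3*y - 8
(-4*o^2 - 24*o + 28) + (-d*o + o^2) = -d*o - 3*o^2 - 24*o + 28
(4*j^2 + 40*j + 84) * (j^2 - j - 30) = 4*j^4 + 36*j^3 - 76*j^2 - 1284*j - 2520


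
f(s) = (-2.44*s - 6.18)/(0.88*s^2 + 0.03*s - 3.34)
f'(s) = (-2.44*s - 6.18)*(-1.76*s - 0.03)/(0.88*s^2 + 0.03*s - 3.34)^2 - 2.44/(0.88*s^2 + 0.03*s - 3.34) = (2.1472*s^2 + 10.8768*s + 8.335)/(0.7744*s^4 + 0.0528*s^3 - 5.8775*s^2 - 0.2004*s + 11.1556)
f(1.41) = 6.21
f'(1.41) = 11.66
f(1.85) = 39.22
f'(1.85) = 481.49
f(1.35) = 5.59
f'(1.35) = 9.37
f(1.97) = -81.81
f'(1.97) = 2112.38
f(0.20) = 2.02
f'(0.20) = 0.97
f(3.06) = -2.73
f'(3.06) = 2.48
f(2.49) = -5.59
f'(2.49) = 10.15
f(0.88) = 3.16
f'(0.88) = 2.82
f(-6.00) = 0.30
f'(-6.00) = 0.03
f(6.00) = -0.73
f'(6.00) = 0.19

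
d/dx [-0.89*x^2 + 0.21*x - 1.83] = 0.21 - 1.78*x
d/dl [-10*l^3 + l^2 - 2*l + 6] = -30*l^2 + 2*l - 2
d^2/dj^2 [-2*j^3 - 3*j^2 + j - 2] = -12*j - 6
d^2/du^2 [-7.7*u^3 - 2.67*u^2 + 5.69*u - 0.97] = -46.2*u - 5.34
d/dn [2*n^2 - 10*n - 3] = 4*n - 10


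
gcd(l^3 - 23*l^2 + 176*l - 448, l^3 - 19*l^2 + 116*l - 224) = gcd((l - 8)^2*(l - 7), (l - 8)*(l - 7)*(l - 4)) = l^2 - 15*l + 56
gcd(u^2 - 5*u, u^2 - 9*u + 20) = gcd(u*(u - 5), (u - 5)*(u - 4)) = u - 5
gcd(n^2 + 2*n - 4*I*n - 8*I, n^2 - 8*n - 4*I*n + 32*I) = n - 4*I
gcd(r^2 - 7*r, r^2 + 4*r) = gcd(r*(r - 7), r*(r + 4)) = r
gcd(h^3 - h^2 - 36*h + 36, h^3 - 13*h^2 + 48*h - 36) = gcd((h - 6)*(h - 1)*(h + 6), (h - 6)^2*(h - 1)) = h^2 - 7*h + 6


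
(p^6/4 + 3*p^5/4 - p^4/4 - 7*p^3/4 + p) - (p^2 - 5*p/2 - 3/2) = p^6/4 + 3*p^5/4 - p^4/4 - 7*p^3/4 - p^2 + 7*p/2 + 3/2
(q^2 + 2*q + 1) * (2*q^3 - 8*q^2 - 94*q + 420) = 2*q^5 - 4*q^4 - 108*q^3 + 224*q^2 + 746*q + 420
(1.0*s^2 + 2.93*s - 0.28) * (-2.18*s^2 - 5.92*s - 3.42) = -2.18*s^4 - 12.3074*s^3 - 20.1552*s^2 - 8.363*s + 0.9576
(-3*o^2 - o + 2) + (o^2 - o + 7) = -2*o^2 - 2*o + 9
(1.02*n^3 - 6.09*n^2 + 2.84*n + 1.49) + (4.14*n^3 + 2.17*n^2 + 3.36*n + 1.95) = 5.16*n^3 - 3.92*n^2 + 6.2*n + 3.44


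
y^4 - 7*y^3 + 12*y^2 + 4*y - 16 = (y - 4)*(y - 2)^2*(y + 1)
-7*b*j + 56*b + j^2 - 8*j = (-7*b + j)*(j - 8)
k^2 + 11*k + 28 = (k + 4)*(k + 7)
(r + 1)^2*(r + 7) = r^3 + 9*r^2 + 15*r + 7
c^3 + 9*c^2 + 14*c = c*(c + 2)*(c + 7)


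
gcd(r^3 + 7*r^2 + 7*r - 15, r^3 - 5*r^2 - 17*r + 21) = r^2 + 2*r - 3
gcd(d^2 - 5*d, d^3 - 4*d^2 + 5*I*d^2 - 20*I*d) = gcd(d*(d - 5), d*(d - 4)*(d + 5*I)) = d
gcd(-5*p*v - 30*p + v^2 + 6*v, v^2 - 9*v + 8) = 1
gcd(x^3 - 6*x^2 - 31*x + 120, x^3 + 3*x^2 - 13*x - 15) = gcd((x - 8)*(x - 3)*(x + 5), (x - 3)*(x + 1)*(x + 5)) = x^2 + 2*x - 15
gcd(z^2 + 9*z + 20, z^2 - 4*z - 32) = z + 4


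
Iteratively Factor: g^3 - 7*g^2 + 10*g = (g)*(g^2 - 7*g + 10) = g*(g - 5)*(g - 2)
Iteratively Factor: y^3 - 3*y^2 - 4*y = (y + 1)*(y^2 - 4*y) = (y - 4)*(y + 1)*(y)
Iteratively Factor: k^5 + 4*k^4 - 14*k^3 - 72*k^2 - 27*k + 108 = (k + 3)*(k^4 + k^3 - 17*k^2 - 21*k + 36) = (k + 3)^2*(k^3 - 2*k^2 - 11*k + 12) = (k - 1)*(k + 3)^2*(k^2 - k - 12) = (k - 1)*(k + 3)^3*(k - 4)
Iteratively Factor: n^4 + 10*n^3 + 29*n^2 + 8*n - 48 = (n + 4)*(n^3 + 6*n^2 + 5*n - 12) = (n + 4)^2*(n^2 + 2*n - 3) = (n + 3)*(n + 4)^2*(n - 1)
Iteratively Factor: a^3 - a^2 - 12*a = (a - 4)*(a^2 + 3*a) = (a - 4)*(a + 3)*(a)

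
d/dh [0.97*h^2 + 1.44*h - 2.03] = 1.94*h + 1.44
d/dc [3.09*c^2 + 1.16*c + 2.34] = 6.18*c + 1.16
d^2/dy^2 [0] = 0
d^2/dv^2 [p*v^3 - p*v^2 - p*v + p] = 2*p*(3*v - 1)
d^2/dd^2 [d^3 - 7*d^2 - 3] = 6*d - 14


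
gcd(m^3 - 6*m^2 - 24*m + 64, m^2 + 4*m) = m + 4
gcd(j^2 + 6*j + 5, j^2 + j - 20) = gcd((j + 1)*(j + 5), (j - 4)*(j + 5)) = j + 5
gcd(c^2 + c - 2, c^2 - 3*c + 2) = c - 1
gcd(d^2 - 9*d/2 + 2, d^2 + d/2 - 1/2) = d - 1/2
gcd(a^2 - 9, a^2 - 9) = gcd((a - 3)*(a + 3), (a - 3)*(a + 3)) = a^2 - 9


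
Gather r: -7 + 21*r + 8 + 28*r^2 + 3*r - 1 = 28*r^2 + 24*r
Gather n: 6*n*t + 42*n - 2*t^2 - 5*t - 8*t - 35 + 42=n*(6*t + 42) - 2*t^2 - 13*t + 7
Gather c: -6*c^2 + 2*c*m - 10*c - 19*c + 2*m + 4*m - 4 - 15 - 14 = -6*c^2 + c*(2*m - 29) + 6*m - 33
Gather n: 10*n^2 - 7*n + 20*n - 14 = 10*n^2 + 13*n - 14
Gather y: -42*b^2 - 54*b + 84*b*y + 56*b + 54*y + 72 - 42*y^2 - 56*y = -42*b^2 + 2*b - 42*y^2 + y*(84*b - 2) + 72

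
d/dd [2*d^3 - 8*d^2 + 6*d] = 6*d^2 - 16*d + 6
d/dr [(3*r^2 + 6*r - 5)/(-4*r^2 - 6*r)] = (3*r^2 - 20*r - 15)/(2*r^2*(4*r^2 + 12*r + 9))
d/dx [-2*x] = -2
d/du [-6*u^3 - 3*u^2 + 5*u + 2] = -18*u^2 - 6*u + 5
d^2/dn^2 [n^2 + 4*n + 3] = 2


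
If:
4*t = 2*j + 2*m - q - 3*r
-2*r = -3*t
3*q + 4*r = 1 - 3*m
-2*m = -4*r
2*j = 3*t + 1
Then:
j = 7/22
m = -4/11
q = 31/33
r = -2/11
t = -4/33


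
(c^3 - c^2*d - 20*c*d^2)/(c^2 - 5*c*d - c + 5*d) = c*(c + 4*d)/(c - 1)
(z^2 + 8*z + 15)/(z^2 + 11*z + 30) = (z + 3)/(z + 6)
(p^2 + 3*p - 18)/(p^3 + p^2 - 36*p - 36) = (p - 3)/(p^2 - 5*p - 6)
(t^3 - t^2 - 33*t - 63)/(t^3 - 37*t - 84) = (t + 3)/(t + 4)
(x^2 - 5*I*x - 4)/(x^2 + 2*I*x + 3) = (x - 4*I)/(x + 3*I)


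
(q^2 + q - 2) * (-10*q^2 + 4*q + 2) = -10*q^4 - 6*q^3 + 26*q^2 - 6*q - 4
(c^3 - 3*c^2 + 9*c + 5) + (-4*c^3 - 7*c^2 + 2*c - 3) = -3*c^3 - 10*c^2 + 11*c + 2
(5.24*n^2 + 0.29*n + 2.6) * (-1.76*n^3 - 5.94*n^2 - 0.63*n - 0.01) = -9.2224*n^5 - 31.636*n^4 - 9.5998*n^3 - 15.6791*n^2 - 1.6409*n - 0.026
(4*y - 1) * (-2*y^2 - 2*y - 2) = -8*y^3 - 6*y^2 - 6*y + 2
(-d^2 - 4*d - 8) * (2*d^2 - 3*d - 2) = -2*d^4 - 5*d^3 - 2*d^2 + 32*d + 16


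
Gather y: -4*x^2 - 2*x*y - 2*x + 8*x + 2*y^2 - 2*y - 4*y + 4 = -4*x^2 + 6*x + 2*y^2 + y*(-2*x - 6) + 4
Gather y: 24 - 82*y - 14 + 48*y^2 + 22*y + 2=48*y^2 - 60*y + 12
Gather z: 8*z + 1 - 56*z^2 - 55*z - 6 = -56*z^2 - 47*z - 5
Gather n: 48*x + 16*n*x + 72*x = 16*n*x + 120*x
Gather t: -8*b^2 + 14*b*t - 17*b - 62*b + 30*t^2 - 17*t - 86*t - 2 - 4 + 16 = -8*b^2 - 79*b + 30*t^2 + t*(14*b - 103) + 10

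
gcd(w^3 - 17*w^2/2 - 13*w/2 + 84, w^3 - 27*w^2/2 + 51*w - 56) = w^2 - 23*w/2 + 28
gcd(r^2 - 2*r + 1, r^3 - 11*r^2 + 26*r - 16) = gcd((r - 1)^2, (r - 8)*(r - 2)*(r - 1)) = r - 1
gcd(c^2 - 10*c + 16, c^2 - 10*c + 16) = c^2 - 10*c + 16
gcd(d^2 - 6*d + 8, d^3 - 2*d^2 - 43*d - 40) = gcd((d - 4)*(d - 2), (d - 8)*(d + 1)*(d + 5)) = 1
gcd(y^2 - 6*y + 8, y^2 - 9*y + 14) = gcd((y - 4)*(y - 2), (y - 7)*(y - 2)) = y - 2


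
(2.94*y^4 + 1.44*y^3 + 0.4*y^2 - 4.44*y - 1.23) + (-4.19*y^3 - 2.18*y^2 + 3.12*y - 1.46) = 2.94*y^4 - 2.75*y^3 - 1.78*y^2 - 1.32*y - 2.69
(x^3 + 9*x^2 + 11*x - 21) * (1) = x^3 + 9*x^2 + 11*x - 21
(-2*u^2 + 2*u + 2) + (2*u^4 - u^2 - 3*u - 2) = 2*u^4 - 3*u^2 - u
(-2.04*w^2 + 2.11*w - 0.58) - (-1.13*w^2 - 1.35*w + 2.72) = -0.91*w^2 + 3.46*w - 3.3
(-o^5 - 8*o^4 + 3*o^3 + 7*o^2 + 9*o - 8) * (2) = -2*o^5 - 16*o^4 + 6*o^3 + 14*o^2 + 18*o - 16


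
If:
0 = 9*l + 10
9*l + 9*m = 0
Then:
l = -10/9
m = 10/9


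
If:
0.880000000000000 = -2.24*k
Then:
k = -0.39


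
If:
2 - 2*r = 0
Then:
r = 1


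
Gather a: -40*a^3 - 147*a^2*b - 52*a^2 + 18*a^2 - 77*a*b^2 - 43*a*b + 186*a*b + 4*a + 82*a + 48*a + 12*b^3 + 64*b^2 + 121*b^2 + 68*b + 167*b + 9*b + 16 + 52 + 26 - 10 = -40*a^3 + a^2*(-147*b - 34) + a*(-77*b^2 + 143*b + 134) + 12*b^3 + 185*b^2 + 244*b + 84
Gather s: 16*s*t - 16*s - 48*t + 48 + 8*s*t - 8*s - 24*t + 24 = s*(24*t - 24) - 72*t + 72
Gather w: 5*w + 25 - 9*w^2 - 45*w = -9*w^2 - 40*w + 25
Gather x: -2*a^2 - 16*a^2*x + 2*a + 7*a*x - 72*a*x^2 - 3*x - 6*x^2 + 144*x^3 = -2*a^2 + 2*a + 144*x^3 + x^2*(-72*a - 6) + x*(-16*a^2 + 7*a - 3)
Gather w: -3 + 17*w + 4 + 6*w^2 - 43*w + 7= 6*w^2 - 26*w + 8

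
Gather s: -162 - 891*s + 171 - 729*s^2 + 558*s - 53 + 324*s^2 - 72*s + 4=-405*s^2 - 405*s - 40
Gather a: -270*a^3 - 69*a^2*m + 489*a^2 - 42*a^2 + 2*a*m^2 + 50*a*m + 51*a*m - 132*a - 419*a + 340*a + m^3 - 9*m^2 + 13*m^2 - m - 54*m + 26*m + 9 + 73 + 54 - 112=-270*a^3 + a^2*(447 - 69*m) + a*(2*m^2 + 101*m - 211) + m^3 + 4*m^2 - 29*m + 24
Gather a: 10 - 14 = -4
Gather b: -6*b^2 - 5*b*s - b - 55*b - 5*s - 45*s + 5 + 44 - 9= -6*b^2 + b*(-5*s - 56) - 50*s + 40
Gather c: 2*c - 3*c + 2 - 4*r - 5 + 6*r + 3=-c + 2*r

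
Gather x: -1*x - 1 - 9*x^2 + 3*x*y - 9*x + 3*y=-9*x^2 + x*(3*y - 10) + 3*y - 1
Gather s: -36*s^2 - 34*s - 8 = -36*s^2 - 34*s - 8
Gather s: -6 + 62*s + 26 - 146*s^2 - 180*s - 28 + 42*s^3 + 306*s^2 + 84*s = 42*s^3 + 160*s^2 - 34*s - 8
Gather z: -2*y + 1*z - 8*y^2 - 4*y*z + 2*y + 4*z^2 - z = -8*y^2 - 4*y*z + 4*z^2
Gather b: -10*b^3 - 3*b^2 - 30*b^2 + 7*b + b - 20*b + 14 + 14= -10*b^3 - 33*b^2 - 12*b + 28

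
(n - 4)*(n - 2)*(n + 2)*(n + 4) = n^4 - 20*n^2 + 64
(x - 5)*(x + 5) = x^2 - 25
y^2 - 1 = (y - 1)*(y + 1)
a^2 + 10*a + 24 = (a + 4)*(a + 6)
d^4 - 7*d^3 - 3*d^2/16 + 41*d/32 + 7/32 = (d - 7)*(d - 1/2)*(d + 1/4)^2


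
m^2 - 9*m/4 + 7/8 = (m - 7/4)*(m - 1/2)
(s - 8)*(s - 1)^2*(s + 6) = s^4 - 4*s^3 - 43*s^2 + 94*s - 48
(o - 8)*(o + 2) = o^2 - 6*o - 16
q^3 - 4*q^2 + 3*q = q*(q - 3)*(q - 1)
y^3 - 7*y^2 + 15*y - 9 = (y - 3)^2*(y - 1)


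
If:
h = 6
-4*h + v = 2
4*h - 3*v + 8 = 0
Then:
No Solution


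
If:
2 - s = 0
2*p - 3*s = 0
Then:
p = 3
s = 2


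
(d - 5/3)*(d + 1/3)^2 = d^3 - d^2 - d - 5/27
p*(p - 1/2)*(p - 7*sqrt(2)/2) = p^3 - 7*sqrt(2)*p^2/2 - p^2/2 + 7*sqrt(2)*p/4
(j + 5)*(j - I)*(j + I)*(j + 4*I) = j^4 + 5*j^3 + 4*I*j^3 + j^2 + 20*I*j^2 + 5*j + 4*I*j + 20*I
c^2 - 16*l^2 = (c - 4*l)*(c + 4*l)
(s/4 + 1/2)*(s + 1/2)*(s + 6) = s^3/4 + 17*s^2/8 + 4*s + 3/2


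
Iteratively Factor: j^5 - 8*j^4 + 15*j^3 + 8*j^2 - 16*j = (j + 1)*(j^4 - 9*j^3 + 24*j^2 - 16*j) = (j - 4)*(j + 1)*(j^3 - 5*j^2 + 4*j) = (j - 4)^2*(j + 1)*(j^2 - j) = j*(j - 4)^2*(j + 1)*(j - 1)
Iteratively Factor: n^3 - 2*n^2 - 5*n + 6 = (n + 2)*(n^2 - 4*n + 3) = (n - 1)*(n + 2)*(n - 3)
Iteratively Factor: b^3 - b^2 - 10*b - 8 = (b - 4)*(b^2 + 3*b + 2) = (b - 4)*(b + 2)*(b + 1)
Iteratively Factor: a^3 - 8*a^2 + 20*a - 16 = (a - 4)*(a^2 - 4*a + 4) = (a - 4)*(a - 2)*(a - 2)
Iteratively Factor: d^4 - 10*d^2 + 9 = (d - 1)*(d^3 + d^2 - 9*d - 9) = (d - 1)*(d + 1)*(d^2 - 9) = (d - 3)*(d - 1)*(d + 1)*(d + 3)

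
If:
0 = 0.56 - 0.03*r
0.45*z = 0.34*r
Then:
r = 18.67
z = 14.10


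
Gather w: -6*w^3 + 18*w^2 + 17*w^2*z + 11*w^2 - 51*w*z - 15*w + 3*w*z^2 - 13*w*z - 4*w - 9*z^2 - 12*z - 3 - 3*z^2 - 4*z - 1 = -6*w^3 + w^2*(17*z + 29) + w*(3*z^2 - 64*z - 19) - 12*z^2 - 16*z - 4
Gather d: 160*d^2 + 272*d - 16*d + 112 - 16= 160*d^2 + 256*d + 96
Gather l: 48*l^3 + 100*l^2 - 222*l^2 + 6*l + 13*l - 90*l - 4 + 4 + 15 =48*l^3 - 122*l^2 - 71*l + 15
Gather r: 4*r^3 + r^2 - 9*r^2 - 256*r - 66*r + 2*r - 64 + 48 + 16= 4*r^3 - 8*r^2 - 320*r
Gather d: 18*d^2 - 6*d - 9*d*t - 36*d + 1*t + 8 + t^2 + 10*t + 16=18*d^2 + d*(-9*t - 42) + t^2 + 11*t + 24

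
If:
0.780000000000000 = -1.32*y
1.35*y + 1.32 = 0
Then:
No Solution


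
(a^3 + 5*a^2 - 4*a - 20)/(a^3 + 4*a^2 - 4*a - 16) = (a + 5)/(a + 4)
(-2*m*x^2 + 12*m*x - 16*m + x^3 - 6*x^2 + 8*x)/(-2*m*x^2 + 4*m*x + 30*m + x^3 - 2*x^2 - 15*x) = (x^2 - 6*x + 8)/(x^2 - 2*x - 15)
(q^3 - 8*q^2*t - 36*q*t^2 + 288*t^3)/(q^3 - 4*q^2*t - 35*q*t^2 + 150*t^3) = (q^2 - 14*q*t + 48*t^2)/(q^2 - 10*q*t + 25*t^2)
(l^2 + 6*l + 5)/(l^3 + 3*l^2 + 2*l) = (l + 5)/(l*(l + 2))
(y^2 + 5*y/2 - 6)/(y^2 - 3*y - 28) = (y - 3/2)/(y - 7)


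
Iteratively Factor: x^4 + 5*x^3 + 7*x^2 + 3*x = (x + 1)*(x^3 + 4*x^2 + 3*x) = (x + 1)^2*(x^2 + 3*x) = (x + 1)^2*(x + 3)*(x)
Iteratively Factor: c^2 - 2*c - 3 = (c + 1)*(c - 3)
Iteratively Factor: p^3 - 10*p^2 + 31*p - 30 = (p - 3)*(p^2 - 7*p + 10) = (p - 5)*(p - 3)*(p - 2)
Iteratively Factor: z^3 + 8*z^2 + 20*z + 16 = (z + 2)*(z^2 + 6*z + 8) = (z + 2)*(z + 4)*(z + 2)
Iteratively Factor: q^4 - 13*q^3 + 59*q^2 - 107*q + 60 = (q - 4)*(q^3 - 9*q^2 + 23*q - 15) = (q - 4)*(q - 3)*(q^2 - 6*q + 5) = (q - 4)*(q - 3)*(q - 1)*(q - 5)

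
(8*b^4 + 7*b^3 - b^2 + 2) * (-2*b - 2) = -16*b^5 - 30*b^4 - 12*b^3 + 2*b^2 - 4*b - 4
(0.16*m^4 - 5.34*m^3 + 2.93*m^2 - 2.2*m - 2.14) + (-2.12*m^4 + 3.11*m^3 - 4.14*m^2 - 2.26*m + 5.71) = -1.96*m^4 - 2.23*m^3 - 1.21*m^2 - 4.46*m + 3.57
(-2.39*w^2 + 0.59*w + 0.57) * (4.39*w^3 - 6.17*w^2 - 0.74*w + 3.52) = -10.4921*w^5 + 17.3364*w^4 + 0.6306*w^3 - 12.3663*w^2 + 1.655*w + 2.0064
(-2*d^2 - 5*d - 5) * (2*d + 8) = -4*d^3 - 26*d^2 - 50*d - 40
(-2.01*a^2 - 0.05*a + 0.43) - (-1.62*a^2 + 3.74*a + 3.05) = -0.39*a^2 - 3.79*a - 2.62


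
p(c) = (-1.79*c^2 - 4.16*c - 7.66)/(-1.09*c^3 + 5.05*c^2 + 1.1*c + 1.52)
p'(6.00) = -2.06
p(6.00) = 2.13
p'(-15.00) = -0.00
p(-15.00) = -0.07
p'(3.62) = -1.46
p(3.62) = -2.31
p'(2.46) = -0.19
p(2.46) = -1.55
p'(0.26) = 4.47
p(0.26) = -4.16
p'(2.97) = -0.53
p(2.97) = -1.72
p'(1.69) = 0.30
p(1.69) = -1.58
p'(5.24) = -21.63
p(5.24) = 7.22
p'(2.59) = -0.26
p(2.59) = -1.58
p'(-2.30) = -0.09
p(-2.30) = -0.19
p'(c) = (-3.58*c - 4.16)/(-1.09*c^3 + 5.05*c^2 + 1.1*c + 1.52) + (-1.79*c^2 - 4.16*c - 7.66)*(3.27*c^2 - 10.1*c - 1.1)/(-1.09*c^3 + 5.05*c^2 + 1.1*c + 1.52)^2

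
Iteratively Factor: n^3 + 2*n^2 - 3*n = (n + 3)*(n^2 - n) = n*(n + 3)*(n - 1)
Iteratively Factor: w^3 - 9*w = (w)*(w^2 - 9) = w*(w + 3)*(w - 3)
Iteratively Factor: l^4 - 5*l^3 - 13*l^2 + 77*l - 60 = (l + 4)*(l^3 - 9*l^2 + 23*l - 15) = (l - 5)*(l + 4)*(l^2 - 4*l + 3) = (l - 5)*(l - 1)*(l + 4)*(l - 3)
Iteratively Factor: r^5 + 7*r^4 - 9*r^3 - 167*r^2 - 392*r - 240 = (r + 4)*(r^4 + 3*r^3 - 21*r^2 - 83*r - 60) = (r - 5)*(r + 4)*(r^3 + 8*r^2 + 19*r + 12) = (r - 5)*(r + 1)*(r + 4)*(r^2 + 7*r + 12) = (r - 5)*(r + 1)*(r + 3)*(r + 4)*(r + 4)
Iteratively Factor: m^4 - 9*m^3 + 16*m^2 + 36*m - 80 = (m - 2)*(m^3 - 7*m^2 + 2*m + 40) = (m - 4)*(m - 2)*(m^2 - 3*m - 10) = (m - 4)*(m - 2)*(m + 2)*(m - 5)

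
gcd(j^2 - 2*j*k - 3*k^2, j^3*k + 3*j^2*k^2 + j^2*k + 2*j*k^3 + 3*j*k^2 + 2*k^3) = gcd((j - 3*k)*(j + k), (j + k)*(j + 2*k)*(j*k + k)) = j + k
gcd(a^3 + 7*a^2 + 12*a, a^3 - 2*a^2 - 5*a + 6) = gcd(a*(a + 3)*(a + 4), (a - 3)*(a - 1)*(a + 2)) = 1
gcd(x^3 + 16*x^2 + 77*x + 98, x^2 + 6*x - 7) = x + 7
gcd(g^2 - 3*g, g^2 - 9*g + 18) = g - 3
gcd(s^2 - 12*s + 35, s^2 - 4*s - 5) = s - 5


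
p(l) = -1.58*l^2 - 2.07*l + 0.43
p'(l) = -3.16*l - 2.07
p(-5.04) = -29.27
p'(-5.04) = 13.86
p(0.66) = -1.62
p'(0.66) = -4.16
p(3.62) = -27.77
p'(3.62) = -13.51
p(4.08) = -34.32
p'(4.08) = -14.96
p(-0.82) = 1.07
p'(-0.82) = 0.52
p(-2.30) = -3.17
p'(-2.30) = 5.20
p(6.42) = -77.98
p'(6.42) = -22.36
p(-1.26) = 0.53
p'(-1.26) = 1.91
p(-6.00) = -44.03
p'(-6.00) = 16.89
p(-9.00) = -108.92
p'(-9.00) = 26.37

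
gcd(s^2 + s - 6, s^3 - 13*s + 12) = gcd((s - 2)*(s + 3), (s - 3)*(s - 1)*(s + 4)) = 1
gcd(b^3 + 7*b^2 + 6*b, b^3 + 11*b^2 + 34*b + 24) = b^2 + 7*b + 6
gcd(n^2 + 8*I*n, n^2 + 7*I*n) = n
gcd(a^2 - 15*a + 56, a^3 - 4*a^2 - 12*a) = 1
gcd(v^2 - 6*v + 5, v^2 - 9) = 1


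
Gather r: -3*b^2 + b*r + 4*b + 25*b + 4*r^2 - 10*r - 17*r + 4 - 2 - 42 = -3*b^2 + 29*b + 4*r^2 + r*(b - 27) - 40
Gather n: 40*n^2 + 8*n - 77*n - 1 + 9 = 40*n^2 - 69*n + 8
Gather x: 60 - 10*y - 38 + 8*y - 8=14 - 2*y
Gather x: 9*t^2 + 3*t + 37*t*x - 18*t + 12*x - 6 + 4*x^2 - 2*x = 9*t^2 - 15*t + 4*x^2 + x*(37*t + 10) - 6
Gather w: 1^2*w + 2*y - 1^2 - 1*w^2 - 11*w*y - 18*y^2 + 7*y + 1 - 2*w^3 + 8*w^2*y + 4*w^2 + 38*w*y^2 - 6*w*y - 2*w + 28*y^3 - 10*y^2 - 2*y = -2*w^3 + w^2*(8*y + 3) + w*(38*y^2 - 17*y - 1) + 28*y^3 - 28*y^2 + 7*y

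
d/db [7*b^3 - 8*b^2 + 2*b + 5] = 21*b^2 - 16*b + 2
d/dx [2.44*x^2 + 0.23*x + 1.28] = 4.88*x + 0.23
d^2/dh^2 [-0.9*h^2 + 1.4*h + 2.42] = -1.80000000000000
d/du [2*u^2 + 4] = 4*u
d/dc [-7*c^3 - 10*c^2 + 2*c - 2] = -21*c^2 - 20*c + 2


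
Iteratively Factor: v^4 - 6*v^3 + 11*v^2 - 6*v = (v)*(v^3 - 6*v^2 + 11*v - 6) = v*(v - 1)*(v^2 - 5*v + 6) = v*(v - 3)*(v - 1)*(v - 2)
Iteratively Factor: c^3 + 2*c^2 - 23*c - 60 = (c + 4)*(c^2 - 2*c - 15) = (c - 5)*(c + 4)*(c + 3)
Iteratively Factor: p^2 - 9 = (p - 3)*(p + 3)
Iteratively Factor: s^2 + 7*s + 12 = (s + 3)*(s + 4)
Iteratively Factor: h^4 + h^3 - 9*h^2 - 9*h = (h - 3)*(h^3 + 4*h^2 + 3*h) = (h - 3)*(h + 3)*(h^2 + h) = h*(h - 3)*(h + 3)*(h + 1)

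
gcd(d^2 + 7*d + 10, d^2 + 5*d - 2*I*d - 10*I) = d + 5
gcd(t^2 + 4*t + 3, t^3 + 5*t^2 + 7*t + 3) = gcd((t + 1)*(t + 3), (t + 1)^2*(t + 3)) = t^2 + 4*t + 3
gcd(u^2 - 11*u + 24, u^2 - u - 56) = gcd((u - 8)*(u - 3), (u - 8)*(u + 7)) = u - 8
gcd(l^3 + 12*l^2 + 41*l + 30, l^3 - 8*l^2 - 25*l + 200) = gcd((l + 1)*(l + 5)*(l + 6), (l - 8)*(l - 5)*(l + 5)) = l + 5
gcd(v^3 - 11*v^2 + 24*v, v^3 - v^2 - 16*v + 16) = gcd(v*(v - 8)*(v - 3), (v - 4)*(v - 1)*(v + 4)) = 1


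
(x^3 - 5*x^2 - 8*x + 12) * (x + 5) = x^4 - 33*x^2 - 28*x + 60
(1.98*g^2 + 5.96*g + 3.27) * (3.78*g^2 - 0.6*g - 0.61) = 7.4844*g^4 + 21.3408*g^3 + 7.5768*g^2 - 5.5976*g - 1.9947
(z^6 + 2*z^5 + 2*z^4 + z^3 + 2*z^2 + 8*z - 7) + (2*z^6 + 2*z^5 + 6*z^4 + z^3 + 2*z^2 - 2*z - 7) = 3*z^6 + 4*z^5 + 8*z^4 + 2*z^3 + 4*z^2 + 6*z - 14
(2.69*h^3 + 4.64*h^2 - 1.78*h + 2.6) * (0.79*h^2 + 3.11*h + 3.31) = 2.1251*h^5 + 12.0315*h^4 + 21.9281*h^3 + 11.8766*h^2 + 2.1942*h + 8.606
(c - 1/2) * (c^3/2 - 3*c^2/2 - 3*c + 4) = c^4/2 - 7*c^3/4 - 9*c^2/4 + 11*c/2 - 2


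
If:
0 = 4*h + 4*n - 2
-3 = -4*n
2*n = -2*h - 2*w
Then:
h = -1/4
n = 3/4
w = -1/2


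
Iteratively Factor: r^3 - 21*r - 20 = (r - 5)*(r^2 + 5*r + 4) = (r - 5)*(r + 4)*(r + 1)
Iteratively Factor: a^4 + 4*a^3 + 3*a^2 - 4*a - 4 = (a + 2)*(a^3 + 2*a^2 - a - 2) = (a - 1)*(a + 2)*(a^2 + 3*a + 2) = (a - 1)*(a + 1)*(a + 2)*(a + 2)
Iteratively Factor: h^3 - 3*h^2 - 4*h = (h)*(h^2 - 3*h - 4) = h*(h - 4)*(h + 1)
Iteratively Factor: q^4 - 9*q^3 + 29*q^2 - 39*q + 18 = (q - 2)*(q^3 - 7*q^2 + 15*q - 9) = (q - 2)*(q - 1)*(q^2 - 6*q + 9) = (q - 3)*(q - 2)*(q - 1)*(q - 3)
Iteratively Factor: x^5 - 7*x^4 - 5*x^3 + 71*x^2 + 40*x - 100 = (x + 2)*(x^4 - 9*x^3 + 13*x^2 + 45*x - 50) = (x - 1)*(x + 2)*(x^3 - 8*x^2 + 5*x + 50) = (x - 1)*(x + 2)^2*(x^2 - 10*x + 25) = (x - 5)*(x - 1)*(x + 2)^2*(x - 5)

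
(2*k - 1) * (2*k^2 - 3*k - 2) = 4*k^3 - 8*k^2 - k + 2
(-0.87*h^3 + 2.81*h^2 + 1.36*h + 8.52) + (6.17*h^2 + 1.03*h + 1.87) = -0.87*h^3 + 8.98*h^2 + 2.39*h + 10.39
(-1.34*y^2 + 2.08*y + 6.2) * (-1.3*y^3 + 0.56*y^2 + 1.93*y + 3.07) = 1.742*y^5 - 3.4544*y^4 - 9.4814*y^3 + 3.3726*y^2 + 18.3516*y + 19.034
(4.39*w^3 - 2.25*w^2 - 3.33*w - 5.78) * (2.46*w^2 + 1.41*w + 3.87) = 10.7994*w^5 + 0.654899999999999*w^4 + 5.625*w^3 - 27.6216*w^2 - 21.0369*w - 22.3686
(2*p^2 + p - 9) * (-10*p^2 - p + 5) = -20*p^4 - 12*p^3 + 99*p^2 + 14*p - 45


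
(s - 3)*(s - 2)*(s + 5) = s^3 - 19*s + 30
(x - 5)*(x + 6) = x^2 + x - 30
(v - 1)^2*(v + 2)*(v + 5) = v^4 + 5*v^3 - 3*v^2 - 13*v + 10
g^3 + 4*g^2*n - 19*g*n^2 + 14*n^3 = (g - 2*n)*(g - n)*(g + 7*n)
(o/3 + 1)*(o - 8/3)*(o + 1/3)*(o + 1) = o^4/3 + 5*o^3/9 - 65*o^2/27 - 95*o/27 - 8/9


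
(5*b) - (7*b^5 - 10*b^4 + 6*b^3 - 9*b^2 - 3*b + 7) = -7*b^5 + 10*b^4 - 6*b^3 + 9*b^2 + 8*b - 7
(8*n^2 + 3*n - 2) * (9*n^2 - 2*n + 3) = 72*n^4 + 11*n^3 + 13*n - 6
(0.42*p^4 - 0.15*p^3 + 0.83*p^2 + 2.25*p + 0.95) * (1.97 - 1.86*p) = -0.7812*p^5 + 1.1064*p^4 - 1.8393*p^3 - 2.5499*p^2 + 2.6655*p + 1.8715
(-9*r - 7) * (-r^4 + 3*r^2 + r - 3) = 9*r^5 + 7*r^4 - 27*r^3 - 30*r^2 + 20*r + 21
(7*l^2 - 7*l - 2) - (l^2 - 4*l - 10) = 6*l^2 - 3*l + 8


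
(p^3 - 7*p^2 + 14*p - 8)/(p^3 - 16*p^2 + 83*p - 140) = (p^2 - 3*p + 2)/(p^2 - 12*p + 35)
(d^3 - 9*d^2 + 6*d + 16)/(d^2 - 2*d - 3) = (d^2 - 10*d + 16)/(d - 3)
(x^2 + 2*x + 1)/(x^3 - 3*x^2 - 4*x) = (x + 1)/(x*(x - 4))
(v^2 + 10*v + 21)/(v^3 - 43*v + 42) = (v + 3)/(v^2 - 7*v + 6)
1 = 1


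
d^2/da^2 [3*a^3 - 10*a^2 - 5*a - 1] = 18*a - 20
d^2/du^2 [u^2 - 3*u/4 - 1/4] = 2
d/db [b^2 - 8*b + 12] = 2*b - 8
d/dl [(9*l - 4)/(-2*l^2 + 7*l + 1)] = (18*l^2 - 16*l + 37)/(4*l^4 - 28*l^3 + 45*l^2 + 14*l + 1)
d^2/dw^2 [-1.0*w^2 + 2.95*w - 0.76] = -2.00000000000000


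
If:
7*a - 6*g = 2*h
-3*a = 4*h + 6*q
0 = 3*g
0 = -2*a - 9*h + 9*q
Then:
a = 0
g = 0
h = 0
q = 0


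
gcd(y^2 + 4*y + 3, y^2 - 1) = y + 1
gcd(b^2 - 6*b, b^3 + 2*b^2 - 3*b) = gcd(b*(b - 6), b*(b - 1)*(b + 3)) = b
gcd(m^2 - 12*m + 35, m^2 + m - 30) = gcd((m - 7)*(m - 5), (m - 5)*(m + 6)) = m - 5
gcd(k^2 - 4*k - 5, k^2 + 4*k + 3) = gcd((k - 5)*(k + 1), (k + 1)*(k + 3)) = k + 1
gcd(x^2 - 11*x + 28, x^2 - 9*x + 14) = x - 7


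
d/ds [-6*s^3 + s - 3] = 1 - 18*s^2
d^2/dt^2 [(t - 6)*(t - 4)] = 2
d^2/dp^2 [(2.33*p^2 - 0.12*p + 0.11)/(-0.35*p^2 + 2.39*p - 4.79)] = (-4.44089209850063e-16*p^4 - 3.86869*p^3 + 23.35662*p^2 - 0.654990000000008*p - 105.059794)/(0.042875*p^6 - 0.878325*p^5 + 7.75803*p^4 - 37.692929*p^3 + 106.174182*p^2 - 164.509197*p + 109.902239)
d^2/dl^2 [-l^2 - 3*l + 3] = -2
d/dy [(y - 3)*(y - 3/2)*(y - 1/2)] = 3*y^2 - 10*y + 27/4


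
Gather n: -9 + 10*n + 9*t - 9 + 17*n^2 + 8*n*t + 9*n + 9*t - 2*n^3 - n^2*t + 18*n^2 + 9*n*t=-2*n^3 + n^2*(35 - t) + n*(17*t + 19) + 18*t - 18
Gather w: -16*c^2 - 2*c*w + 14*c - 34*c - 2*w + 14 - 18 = -16*c^2 - 20*c + w*(-2*c - 2) - 4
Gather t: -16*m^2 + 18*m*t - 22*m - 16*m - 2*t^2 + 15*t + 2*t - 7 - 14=-16*m^2 - 38*m - 2*t^2 + t*(18*m + 17) - 21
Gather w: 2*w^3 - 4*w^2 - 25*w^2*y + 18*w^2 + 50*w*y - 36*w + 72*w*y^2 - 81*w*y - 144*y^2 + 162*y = 2*w^3 + w^2*(14 - 25*y) + w*(72*y^2 - 31*y - 36) - 144*y^2 + 162*y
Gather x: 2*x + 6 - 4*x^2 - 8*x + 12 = -4*x^2 - 6*x + 18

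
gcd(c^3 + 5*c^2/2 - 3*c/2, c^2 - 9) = c + 3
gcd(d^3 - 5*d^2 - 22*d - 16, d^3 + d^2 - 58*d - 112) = d^2 - 6*d - 16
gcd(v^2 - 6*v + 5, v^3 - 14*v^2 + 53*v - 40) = v^2 - 6*v + 5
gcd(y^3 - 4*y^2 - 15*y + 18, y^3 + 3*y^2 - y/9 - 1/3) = y + 3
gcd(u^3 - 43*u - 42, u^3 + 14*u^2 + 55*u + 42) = u^2 + 7*u + 6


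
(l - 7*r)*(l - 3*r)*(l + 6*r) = l^3 - 4*l^2*r - 39*l*r^2 + 126*r^3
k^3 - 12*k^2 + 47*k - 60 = (k - 5)*(k - 4)*(k - 3)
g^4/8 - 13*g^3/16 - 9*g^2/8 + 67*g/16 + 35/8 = (g/4 + 1/4)*(g/2 + 1)*(g - 7)*(g - 5/2)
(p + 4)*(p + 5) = p^2 + 9*p + 20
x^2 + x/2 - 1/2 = (x - 1/2)*(x + 1)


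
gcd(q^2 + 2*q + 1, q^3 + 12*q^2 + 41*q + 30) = q + 1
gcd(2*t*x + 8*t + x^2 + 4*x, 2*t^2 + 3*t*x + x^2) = 2*t + x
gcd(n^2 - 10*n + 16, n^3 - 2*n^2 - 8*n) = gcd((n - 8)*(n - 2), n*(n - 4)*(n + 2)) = 1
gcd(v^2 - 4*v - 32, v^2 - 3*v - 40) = v - 8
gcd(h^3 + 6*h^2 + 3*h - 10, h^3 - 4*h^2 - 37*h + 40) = h^2 + 4*h - 5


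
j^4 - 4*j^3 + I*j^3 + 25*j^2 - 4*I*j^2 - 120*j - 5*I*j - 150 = (j - 5)*(j + 1)*(j - 5*I)*(j + 6*I)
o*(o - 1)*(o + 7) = o^3 + 6*o^2 - 7*o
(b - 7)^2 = b^2 - 14*b + 49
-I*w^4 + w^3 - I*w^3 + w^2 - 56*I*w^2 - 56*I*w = w*(w - 7*I)*(w + 8*I)*(-I*w - I)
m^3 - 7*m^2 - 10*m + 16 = (m - 8)*(m - 1)*(m + 2)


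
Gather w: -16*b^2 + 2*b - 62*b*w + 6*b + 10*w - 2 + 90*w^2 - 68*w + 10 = -16*b^2 + 8*b + 90*w^2 + w*(-62*b - 58) + 8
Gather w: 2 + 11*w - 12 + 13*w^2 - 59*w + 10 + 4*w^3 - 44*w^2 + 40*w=4*w^3 - 31*w^2 - 8*w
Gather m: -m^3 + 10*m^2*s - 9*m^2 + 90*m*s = -m^3 + m^2*(10*s - 9) + 90*m*s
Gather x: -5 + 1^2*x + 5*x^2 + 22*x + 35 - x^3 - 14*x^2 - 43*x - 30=-x^3 - 9*x^2 - 20*x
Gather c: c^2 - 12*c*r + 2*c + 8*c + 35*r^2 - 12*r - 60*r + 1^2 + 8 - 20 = c^2 + c*(10 - 12*r) + 35*r^2 - 72*r - 11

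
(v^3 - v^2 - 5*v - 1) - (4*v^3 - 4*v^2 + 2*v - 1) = -3*v^3 + 3*v^2 - 7*v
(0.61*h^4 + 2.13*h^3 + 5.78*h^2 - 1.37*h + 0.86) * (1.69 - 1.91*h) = -1.1651*h^5 - 3.0374*h^4 - 7.4401*h^3 + 12.3849*h^2 - 3.9579*h + 1.4534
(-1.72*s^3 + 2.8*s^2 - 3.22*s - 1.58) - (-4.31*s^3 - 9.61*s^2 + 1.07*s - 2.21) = 2.59*s^3 + 12.41*s^2 - 4.29*s + 0.63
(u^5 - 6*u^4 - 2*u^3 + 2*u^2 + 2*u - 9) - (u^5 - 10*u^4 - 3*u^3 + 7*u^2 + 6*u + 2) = 4*u^4 + u^3 - 5*u^2 - 4*u - 11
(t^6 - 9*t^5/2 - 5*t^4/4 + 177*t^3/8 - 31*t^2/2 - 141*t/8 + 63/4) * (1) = t^6 - 9*t^5/2 - 5*t^4/4 + 177*t^3/8 - 31*t^2/2 - 141*t/8 + 63/4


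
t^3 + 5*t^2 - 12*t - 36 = (t - 3)*(t + 2)*(t + 6)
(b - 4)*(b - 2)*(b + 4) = b^3 - 2*b^2 - 16*b + 32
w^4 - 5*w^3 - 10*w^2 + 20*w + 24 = (w - 6)*(w - 2)*(w + 1)*(w + 2)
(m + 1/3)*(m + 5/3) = m^2 + 2*m + 5/9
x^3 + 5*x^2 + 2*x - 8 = (x - 1)*(x + 2)*(x + 4)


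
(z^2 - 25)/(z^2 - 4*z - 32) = (25 - z^2)/(-z^2 + 4*z + 32)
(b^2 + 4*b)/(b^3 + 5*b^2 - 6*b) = (b + 4)/(b^2 + 5*b - 6)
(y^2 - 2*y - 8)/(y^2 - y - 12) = (y + 2)/(y + 3)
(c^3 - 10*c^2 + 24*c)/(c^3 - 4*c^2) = (c - 6)/c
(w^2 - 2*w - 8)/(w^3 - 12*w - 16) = 1/(w + 2)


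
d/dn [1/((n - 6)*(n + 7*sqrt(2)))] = ((6 - n)*(n + 7*sqrt(2)) - (n - 6)^2)/((n - 6)^3*(n + 7*sqrt(2))^2)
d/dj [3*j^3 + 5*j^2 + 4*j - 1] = 9*j^2 + 10*j + 4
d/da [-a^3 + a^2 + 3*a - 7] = -3*a^2 + 2*a + 3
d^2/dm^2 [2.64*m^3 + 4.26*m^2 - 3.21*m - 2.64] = 15.84*m + 8.52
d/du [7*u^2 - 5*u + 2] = 14*u - 5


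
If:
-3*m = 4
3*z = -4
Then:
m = -4/3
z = -4/3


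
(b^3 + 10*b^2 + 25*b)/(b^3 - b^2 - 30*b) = (b + 5)/(b - 6)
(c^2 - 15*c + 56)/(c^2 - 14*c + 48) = (c - 7)/(c - 6)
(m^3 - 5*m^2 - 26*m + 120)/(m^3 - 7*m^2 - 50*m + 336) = (m^2 + m - 20)/(m^2 - m - 56)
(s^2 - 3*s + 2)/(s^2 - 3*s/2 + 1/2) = 2*(s - 2)/(2*s - 1)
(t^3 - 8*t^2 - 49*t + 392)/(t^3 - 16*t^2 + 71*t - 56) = (t + 7)/(t - 1)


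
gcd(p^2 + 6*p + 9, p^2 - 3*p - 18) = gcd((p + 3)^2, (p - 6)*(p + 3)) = p + 3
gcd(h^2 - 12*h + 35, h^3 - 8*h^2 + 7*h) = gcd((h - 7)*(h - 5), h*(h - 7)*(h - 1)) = h - 7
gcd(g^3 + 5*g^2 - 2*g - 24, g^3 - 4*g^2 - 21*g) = g + 3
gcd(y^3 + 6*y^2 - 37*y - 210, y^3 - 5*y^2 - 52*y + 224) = y + 7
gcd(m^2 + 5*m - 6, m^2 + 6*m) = m + 6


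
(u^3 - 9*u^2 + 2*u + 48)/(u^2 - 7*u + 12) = (u^2 - 6*u - 16)/(u - 4)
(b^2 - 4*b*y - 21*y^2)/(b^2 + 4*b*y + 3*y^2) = (b - 7*y)/(b + y)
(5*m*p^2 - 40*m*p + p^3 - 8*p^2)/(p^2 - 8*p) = 5*m + p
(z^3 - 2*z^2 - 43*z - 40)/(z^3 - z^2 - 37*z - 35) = (z - 8)/(z - 7)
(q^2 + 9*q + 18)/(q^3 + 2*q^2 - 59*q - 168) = (q + 6)/(q^2 - q - 56)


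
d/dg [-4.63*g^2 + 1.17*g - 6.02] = 1.17 - 9.26*g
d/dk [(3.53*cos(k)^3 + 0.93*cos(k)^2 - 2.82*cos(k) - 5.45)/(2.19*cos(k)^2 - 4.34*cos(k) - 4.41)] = (-7.7307*cos(k)^4 + 30.6404*cos(k)^3 + 44.5623*cos(k)^2 - 15.6684*cos(k) + 11.2168)*sin(k)/(4.7961*cos(k)^4 - 19.0092*cos(k)^3 - 0.4802*cos(k)^2 + 38.2788*cos(k) + 19.4481)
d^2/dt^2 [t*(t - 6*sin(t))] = 6*t*sin(t) - 12*cos(t) + 2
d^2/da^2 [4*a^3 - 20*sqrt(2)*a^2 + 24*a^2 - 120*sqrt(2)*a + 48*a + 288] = 24*a - 40*sqrt(2) + 48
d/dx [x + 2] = 1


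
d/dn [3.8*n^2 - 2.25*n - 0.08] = 7.6*n - 2.25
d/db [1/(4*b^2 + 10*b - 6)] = (-4*b - 5)/(2*(2*b^2 + 5*b - 3)^2)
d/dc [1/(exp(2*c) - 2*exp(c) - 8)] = 2*(1 - exp(c))*exp(c)/(-exp(2*c) + 2*exp(c) + 8)^2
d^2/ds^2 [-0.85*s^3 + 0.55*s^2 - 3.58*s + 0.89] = 1.1 - 5.1*s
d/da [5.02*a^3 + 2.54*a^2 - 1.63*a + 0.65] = 15.06*a^2 + 5.08*a - 1.63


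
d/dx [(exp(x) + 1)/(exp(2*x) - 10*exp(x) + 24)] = (-2*(exp(x) - 5)*(exp(x) + 1) + exp(2*x) - 10*exp(x) + 24)*exp(x)/(exp(2*x) - 10*exp(x) + 24)^2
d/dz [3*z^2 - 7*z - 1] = 6*z - 7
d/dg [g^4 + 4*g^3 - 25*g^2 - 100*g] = 4*g^3 + 12*g^2 - 50*g - 100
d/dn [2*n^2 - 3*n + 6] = 4*n - 3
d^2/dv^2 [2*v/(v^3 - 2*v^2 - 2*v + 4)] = 4*(v*(-3*v^2 + 4*v + 2)^2 + (-3*v^2 - v*(3*v - 2) + 4*v + 2)*(v^3 - 2*v^2 - 2*v + 4))/(v^3 - 2*v^2 - 2*v + 4)^3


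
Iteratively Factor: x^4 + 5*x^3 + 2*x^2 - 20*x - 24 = (x + 3)*(x^3 + 2*x^2 - 4*x - 8) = (x + 2)*(x + 3)*(x^2 - 4) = (x + 2)^2*(x + 3)*(x - 2)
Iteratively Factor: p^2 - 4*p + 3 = (p - 1)*(p - 3)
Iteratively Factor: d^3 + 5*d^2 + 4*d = (d)*(d^2 + 5*d + 4) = d*(d + 1)*(d + 4)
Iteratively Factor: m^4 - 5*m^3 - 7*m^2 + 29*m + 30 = (m - 5)*(m^3 - 7*m - 6) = (m - 5)*(m + 2)*(m^2 - 2*m - 3) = (m - 5)*(m - 3)*(m + 2)*(m + 1)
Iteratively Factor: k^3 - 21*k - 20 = (k + 4)*(k^2 - 4*k - 5) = (k + 1)*(k + 4)*(k - 5)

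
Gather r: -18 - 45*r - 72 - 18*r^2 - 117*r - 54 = -18*r^2 - 162*r - 144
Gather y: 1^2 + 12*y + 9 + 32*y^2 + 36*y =32*y^2 + 48*y + 10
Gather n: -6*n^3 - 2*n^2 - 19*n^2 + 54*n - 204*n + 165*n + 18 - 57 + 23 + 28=-6*n^3 - 21*n^2 + 15*n + 12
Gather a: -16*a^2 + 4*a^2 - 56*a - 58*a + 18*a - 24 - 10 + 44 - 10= -12*a^2 - 96*a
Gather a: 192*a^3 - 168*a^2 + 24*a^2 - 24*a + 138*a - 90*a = 192*a^3 - 144*a^2 + 24*a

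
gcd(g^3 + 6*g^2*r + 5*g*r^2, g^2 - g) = g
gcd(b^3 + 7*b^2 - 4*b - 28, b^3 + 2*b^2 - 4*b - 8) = b^2 - 4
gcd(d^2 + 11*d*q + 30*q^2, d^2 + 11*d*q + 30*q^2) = d^2 + 11*d*q + 30*q^2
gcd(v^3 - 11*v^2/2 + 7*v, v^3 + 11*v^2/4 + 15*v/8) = v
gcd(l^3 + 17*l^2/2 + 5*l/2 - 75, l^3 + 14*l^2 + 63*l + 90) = l^2 + 11*l + 30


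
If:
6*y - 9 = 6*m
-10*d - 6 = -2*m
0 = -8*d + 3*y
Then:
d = -27/14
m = -93/14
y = -36/7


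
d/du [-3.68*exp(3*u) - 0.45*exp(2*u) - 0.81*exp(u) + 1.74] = (-11.04*exp(2*u) - 0.9*exp(u) - 0.81)*exp(u)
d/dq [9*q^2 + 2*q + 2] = 18*q + 2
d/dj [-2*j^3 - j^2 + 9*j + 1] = -6*j^2 - 2*j + 9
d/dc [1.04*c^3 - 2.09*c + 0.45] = 3.12*c^2 - 2.09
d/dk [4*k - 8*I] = 4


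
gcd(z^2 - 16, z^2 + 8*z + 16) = z + 4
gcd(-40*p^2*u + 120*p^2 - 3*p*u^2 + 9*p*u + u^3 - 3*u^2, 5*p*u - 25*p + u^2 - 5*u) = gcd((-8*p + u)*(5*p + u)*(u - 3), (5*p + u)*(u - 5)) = 5*p + u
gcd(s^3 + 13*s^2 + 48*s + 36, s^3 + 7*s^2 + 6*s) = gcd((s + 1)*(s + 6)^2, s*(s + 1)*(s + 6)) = s^2 + 7*s + 6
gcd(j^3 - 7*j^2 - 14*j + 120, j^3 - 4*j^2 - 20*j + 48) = j^2 - 2*j - 24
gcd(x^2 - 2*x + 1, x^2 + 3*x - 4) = x - 1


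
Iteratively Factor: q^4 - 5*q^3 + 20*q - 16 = (q - 4)*(q^3 - q^2 - 4*q + 4) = (q - 4)*(q + 2)*(q^2 - 3*q + 2) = (q - 4)*(q - 1)*(q + 2)*(q - 2)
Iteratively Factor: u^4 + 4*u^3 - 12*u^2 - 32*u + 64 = (u - 2)*(u^3 + 6*u^2 - 32) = (u - 2)*(u + 4)*(u^2 + 2*u - 8) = (u - 2)^2*(u + 4)*(u + 4)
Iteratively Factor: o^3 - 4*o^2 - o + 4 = (o - 4)*(o^2 - 1) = (o - 4)*(o - 1)*(o + 1)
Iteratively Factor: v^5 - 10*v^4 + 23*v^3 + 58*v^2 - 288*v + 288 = (v - 3)*(v^4 - 7*v^3 + 2*v^2 + 64*v - 96) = (v - 3)*(v - 2)*(v^3 - 5*v^2 - 8*v + 48) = (v - 4)*(v - 3)*(v - 2)*(v^2 - v - 12) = (v - 4)*(v - 3)*(v - 2)*(v + 3)*(v - 4)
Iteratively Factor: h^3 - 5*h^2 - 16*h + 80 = (h - 5)*(h^2 - 16) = (h - 5)*(h - 4)*(h + 4)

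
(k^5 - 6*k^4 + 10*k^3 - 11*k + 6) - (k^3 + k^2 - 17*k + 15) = k^5 - 6*k^4 + 9*k^3 - k^2 + 6*k - 9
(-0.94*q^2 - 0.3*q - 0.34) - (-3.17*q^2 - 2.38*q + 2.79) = 2.23*q^2 + 2.08*q - 3.13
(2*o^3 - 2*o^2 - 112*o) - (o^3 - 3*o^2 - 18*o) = o^3 + o^2 - 94*o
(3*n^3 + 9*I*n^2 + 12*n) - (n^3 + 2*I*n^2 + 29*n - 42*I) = 2*n^3 + 7*I*n^2 - 17*n + 42*I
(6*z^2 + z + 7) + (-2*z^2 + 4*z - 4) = 4*z^2 + 5*z + 3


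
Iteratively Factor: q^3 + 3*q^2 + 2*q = (q)*(q^2 + 3*q + 2) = q*(q + 2)*(q + 1)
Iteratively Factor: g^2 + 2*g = (g + 2)*(g)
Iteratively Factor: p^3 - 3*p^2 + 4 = (p - 2)*(p^2 - p - 2) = (p - 2)^2*(p + 1)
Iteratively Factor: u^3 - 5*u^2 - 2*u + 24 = (u + 2)*(u^2 - 7*u + 12) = (u - 4)*(u + 2)*(u - 3)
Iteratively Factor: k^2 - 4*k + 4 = (k - 2)*(k - 2)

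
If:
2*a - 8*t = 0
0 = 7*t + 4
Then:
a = -16/7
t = -4/7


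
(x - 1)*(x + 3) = x^2 + 2*x - 3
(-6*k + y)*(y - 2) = -6*k*y + 12*k + y^2 - 2*y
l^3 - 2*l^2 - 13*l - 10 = (l - 5)*(l + 1)*(l + 2)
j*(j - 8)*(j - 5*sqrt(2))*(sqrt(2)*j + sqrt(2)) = sqrt(2)*j^4 - 10*j^3 - 7*sqrt(2)*j^3 - 8*sqrt(2)*j^2 + 70*j^2 + 80*j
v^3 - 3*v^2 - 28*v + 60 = (v - 6)*(v - 2)*(v + 5)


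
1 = 1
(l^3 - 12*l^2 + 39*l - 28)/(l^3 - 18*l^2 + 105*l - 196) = (l - 1)/(l - 7)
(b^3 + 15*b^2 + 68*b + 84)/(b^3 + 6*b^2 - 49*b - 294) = (b + 2)/(b - 7)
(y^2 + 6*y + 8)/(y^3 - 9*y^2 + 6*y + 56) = (y + 4)/(y^2 - 11*y + 28)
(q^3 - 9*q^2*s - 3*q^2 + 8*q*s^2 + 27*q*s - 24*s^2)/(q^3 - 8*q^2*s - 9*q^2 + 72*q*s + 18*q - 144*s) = (q - s)/(q - 6)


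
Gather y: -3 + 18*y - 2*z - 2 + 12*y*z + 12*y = y*(12*z + 30) - 2*z - 5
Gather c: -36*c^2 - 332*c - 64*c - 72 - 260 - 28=-36*c^2 - 396*c - 360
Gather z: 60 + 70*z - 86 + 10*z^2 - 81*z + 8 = 10*z^2 - 11*z - 18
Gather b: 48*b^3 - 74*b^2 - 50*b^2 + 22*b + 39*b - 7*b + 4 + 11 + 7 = 48*b^3 - 124*b^2 + 54*b + 22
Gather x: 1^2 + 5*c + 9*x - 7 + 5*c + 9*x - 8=10*c + 18*x - 14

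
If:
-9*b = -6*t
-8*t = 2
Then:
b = -1/6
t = -1/4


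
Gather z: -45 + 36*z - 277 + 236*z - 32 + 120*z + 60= 392*z - 294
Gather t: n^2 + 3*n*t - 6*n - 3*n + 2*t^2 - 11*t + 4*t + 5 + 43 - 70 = n^2 - 9*n + 2*t^2 + t*(3*n - 7) - 22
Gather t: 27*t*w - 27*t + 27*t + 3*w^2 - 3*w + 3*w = 27*t*w + 3*w^2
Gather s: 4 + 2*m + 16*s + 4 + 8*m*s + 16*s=2*m + s*(8*m + 32) + 8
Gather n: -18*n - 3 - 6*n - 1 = -24*n - 4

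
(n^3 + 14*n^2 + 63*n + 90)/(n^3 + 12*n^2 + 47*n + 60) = (n + 6)/(n + 4)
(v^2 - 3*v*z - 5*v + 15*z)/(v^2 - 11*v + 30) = (v - 3*z)/(v - 6)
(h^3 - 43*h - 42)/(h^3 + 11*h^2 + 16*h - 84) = (h^2 - 6*h - 7)/(h^2 + 5*h - 14)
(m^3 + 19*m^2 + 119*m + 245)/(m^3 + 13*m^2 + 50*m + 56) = (m^2 + 12*m + 35)/(m^2 + 6*m + 8)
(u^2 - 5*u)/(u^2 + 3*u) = (u - 5)/(u + 3)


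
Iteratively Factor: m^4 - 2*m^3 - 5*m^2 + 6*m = (m - 1)*(m^3 - m^2 - 6*m) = (m - 1)*(m + 2)*(m^2 - 3*m) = (m - 3)*(m - 1)*(m + 2)*(m)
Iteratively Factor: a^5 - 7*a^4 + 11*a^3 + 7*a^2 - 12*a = (a)*(a^4 - 7*a^3 + 11*a^2 + 7*a - 12) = a*(a - 3)*(a^3 - 4*a^2 - a + 4) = a*(a - 3)*(a + 1)*(a^2 - 5*a + 4) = a*(a - 3)*(a - 1)*(a + 1)*(a - 4)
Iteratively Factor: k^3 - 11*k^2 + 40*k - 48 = (k - 4)*(k^2 - 7*k + 12) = (k - 4)*(k - 3)*(k - 4)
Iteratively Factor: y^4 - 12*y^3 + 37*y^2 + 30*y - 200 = (y - 5)*(y^3 - 7*y^2 + 2*y + 40) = (y - 5)^2*(y^2 - 2*y - 8) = (y - 5)^2*(y + 2)*(y - 4)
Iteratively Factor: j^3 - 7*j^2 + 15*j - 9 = (j - 3)*(j^2 - 4*j + 3) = (j - 3)^2*(j - 1)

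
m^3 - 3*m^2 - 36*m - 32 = (m - 8)*(m + 1)*(m + 4)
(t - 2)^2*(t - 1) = t^3 - 5*t^2 + 8*t - 4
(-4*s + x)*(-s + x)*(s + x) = 4*s^3 - s^2*x - 4*s*x^2 + x^3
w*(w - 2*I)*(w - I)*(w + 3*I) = w^4 + 7*w^2 - 6*I*w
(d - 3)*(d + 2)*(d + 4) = d^3 + 3*d^2 - 10*d - 24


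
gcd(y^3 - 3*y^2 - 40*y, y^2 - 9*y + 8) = y - 8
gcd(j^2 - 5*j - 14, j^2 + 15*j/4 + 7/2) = j + 2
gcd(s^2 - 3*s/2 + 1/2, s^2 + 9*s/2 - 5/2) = s - 1/2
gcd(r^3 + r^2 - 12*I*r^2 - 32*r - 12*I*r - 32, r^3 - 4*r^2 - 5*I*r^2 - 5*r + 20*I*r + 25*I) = r + 1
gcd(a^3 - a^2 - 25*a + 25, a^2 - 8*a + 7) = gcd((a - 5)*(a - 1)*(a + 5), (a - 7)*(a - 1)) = a - 1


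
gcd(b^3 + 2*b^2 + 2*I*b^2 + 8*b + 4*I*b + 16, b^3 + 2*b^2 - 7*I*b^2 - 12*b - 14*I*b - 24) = b + 2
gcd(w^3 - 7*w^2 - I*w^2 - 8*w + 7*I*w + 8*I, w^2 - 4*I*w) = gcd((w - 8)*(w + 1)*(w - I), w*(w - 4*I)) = 1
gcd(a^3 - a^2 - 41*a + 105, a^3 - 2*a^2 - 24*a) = 1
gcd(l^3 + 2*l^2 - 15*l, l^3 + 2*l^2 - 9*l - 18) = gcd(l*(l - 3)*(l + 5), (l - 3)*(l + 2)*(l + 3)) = l - 3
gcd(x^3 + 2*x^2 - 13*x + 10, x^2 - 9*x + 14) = x - 2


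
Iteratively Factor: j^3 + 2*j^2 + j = (j)*(j^2 + 2*j + 1) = j*(j + 1)*(j + 1)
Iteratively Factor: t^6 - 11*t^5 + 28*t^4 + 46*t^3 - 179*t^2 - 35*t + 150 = (t - 5)*(t^5 - 6*t^4 - 2*t^3 + 36*t^2 + t - 30) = (t - 5)*(t - 1)*(t^4 - 5*t^3 - 7*t^2 + 29*t + 30) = (t - 5)*(t - 3)*(t - 1)*(t^3 - 2*t^2 - 13*t - 10) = (t - 5)*(t - 3)*(t - 1)*(t + 2)*(t^2 - 4*t - 5) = (t - 5)^2*(t - 3)*(t - 1)*(t + 2)*(t + 1)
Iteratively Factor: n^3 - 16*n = (n)*(n^2 - 16) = n*(n - 4)*(n + 4)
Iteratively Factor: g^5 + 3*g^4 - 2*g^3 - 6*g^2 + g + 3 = (g + 1)*(g^4 + 2*g^3 - 4*g^2 - 2*g + 3) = (g - 1)*(g + 1)*(g^3 + 3*g^2 - g - 3) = (g - 1)^2*(g + 1)*(g^2 + 4*g + 3) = (g - 1)^2*(g + 1)*(g + 3)*(g + 1)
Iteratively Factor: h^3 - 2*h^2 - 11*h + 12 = (h + 3)*(h^2 - 5*h + 4) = (h - 4)*(h + 3)*(h - 1)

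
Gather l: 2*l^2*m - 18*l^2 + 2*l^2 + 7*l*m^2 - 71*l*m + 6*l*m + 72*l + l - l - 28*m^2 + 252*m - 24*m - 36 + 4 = l^2*(2*m - 16) + l*(7*m^2 - 65*m + 72) - 28*m^2 + 228*m - 32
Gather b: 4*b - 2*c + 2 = 4*b - 2*c + 2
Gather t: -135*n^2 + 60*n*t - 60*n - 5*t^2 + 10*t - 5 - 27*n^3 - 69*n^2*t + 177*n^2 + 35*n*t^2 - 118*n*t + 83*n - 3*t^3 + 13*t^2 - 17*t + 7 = -27*n^3 + 42*n^2 + 23*n - 3*t^3 + t^2*(35*n + 8) + t*(-69*n^2 - 58*n - 7) + 2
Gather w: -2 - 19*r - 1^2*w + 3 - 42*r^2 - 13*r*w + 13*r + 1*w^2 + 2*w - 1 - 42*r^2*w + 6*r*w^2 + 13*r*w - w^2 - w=-42*r^2*w - 42*r^2 + 6*r*w^2 - 6*r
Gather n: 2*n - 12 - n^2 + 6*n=-n^2 + 8*n - 12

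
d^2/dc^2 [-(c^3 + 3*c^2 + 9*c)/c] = -2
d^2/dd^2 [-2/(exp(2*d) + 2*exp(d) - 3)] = 4*(-4*(exp(d) + 1)^2*exp(d) + (2*exp(d) + 1)*(exp(2*d) + 2*exp(d) - 3))*exp(d)/(exp(2*d) + 2*exp(d) - 3)^3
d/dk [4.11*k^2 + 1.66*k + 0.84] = 8.22*k + 1.66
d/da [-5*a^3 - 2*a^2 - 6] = a*(-15*a - 4)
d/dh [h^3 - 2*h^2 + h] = 3*h^2 - 4*h + 1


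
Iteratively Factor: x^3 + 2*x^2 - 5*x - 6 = (x + 3)*(x^2 - x - 2) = (x + 1)*(x + 3)*(x - 2)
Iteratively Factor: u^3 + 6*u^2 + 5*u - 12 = (u + 4)*(u^2 + 2*u - 3) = (u - 1)*(u + 4)*(u + 3)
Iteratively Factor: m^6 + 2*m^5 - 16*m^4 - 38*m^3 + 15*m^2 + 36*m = (m - 4)*(m^5 + 6*m^4 + 8*m^3 - 6*m^2 - 9*m) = (m - 4)*(m + 1)*(m^4 + 5*m^3 + 3*m^2 - 9*m) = (m - 4)*(m - 1)*(m + 1)*(m^3 + 6*m^2 + 9*m) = m*(m - 4)*(m - 1)*(m + 1)*(m^2 + 6*m + 9) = m*(m - 4)*(m - 1)*(m + 1)*(m + 3)*(m + 3)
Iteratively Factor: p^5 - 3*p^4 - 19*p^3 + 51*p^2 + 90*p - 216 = (p - 4)*(p^4 + p^3 - 15*p^2 - 9*p + 54) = (p - 4)*(p - 3)*(p^3 + 4*p^2 - 3*p - 18) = (p - 4)*(p - 3)*(p + 3)*(p^2 + p - 6) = (p - 4)*(p - 3)*(p - 2)*(p + 3)*(p + 3)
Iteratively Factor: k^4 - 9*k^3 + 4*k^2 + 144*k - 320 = (k - 4)*(k^3 - 5*k^2 - 16*k + 80) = (k - 4)^2*(k^2 - k - 20) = (k - 5)*(k - 4)^2*(k + 4)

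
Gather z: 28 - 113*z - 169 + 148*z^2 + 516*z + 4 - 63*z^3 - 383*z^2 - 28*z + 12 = -63*z^3 - 235*z^2 + 375*z - 125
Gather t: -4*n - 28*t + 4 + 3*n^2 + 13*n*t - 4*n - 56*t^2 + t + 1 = 3*n^2 - 8*n - 56*t^2 + t*(13*n - 27) + 5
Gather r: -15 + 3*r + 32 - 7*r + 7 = 24 - 4*r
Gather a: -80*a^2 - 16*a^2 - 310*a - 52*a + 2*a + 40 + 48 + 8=-96*a^2 - 360*a + 96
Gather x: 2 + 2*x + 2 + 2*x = 4*x + 4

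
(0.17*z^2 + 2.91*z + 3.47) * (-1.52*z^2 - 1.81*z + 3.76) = -0.2584*z^4 - 4.7309*z^3 - 9.9023*z^2 + 4.6609*z + 13.0472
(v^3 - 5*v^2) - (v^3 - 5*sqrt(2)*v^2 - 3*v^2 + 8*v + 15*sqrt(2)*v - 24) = -2*v^2 + 5*sqrt(2)*v^2 - 15*sqrt(2)*v - 8*v + 24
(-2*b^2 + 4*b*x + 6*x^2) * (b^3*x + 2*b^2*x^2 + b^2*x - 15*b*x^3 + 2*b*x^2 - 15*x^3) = -2*b^5*x - 2*b^4*x + 44*b^3*x^3 - 48*b^2*x^4 + 44*b^2*x^3 - 90*b*x^5 - 48*b*x^4 - 90*x^5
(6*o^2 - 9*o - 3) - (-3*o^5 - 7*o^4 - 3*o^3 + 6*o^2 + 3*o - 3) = 3*o^5 + 7*o^4 + 3*o^3 - 12*o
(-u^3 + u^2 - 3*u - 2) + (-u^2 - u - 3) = -u^3 - 4*u - 5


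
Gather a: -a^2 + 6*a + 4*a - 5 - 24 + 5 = -a^2 + 10*a - 24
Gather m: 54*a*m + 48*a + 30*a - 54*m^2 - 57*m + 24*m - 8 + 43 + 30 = 78*a - 54*m^2 + m*(54*a - 33) + 65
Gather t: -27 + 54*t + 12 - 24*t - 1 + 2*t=32*t - 16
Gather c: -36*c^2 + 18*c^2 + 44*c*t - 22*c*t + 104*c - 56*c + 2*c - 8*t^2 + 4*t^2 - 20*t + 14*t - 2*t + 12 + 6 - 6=-18*c^2 + c*(22*t + 50) - 4*t^2 - 8*t + 12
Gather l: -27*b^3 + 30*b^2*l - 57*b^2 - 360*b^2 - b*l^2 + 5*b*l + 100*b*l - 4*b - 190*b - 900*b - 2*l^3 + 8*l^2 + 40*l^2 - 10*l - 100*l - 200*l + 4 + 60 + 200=-27*b^3 - 417*b^2 - 1094*b - 2*l^3 + l^2*(48 - b) + l*(30*b^2 + 105*b - 310) + 264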